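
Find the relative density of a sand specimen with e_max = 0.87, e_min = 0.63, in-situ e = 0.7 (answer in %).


Using Dr = (e_max - e) / (e_max - e_min) * 100
e_max - e = 0.87 - 0.7 = 0.17
e_max - e_min = 0.87 - 0.63 = 0.24
Dr = 0.17 / 0.24 * 100
Dr = 70.83 %


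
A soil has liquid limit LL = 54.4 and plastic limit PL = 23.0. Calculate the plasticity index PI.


Using PI = LL - PL
PI = 54.4 - 23.0
PI = 31.4


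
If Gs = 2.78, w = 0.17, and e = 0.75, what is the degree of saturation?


Using S = Gs * w / e
S = 2.78 * 0.17 / 0.75
S = 0.6301


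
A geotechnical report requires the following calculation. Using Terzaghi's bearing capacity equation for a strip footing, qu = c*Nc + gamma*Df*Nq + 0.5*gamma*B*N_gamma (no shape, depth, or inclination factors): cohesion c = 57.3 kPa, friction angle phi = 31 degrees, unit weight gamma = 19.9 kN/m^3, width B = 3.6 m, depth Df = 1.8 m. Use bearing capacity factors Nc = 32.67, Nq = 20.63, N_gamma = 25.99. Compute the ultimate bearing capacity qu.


Compute qu = c*Nc + gamma*Df*Nq + 0.5*gamma*B*N_gamma
Term 1: 57.3 * 32.67 = 1871.991
Term 2: 19.9 * 1.8 * 20.63 = 738.9666
Term 3: 0.5 * 19.9 * 3.6 * 25.99 = 930.9618
qu = 1871.991 + 738.9666 + 930.9618
qu = 3541.92 kPa


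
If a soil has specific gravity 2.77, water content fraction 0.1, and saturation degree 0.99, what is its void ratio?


Using the relation e = Gs * w / S
e = 2.77 * 0.1 / 0.99
e = 0.2798


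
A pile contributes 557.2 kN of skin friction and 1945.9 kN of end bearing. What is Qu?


Using Qu = Qf + Qb
Qu = 557.2 + 1945.9
Qu = 2503.1 kN


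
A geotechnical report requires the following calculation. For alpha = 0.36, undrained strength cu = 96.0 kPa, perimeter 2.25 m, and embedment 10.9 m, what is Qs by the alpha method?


Using Qs = alpha * cu * perimeter * L
Qs = 0.36 * 96.0 * 2.25 * 10.9
Qs = 847.58 kN


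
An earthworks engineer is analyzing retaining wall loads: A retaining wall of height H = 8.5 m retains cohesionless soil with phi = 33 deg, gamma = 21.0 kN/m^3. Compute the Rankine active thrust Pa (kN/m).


Compute active earth pressure coefficient:
Ka = tan^2(45 - phi/2) = tan^2(28.5) = 0.294801
Compute active force:
Pa = 0.5 * Ka * gamma * H^2
Pa = 0.5 * 0.294801 * 21.0 * 8.5^2
Pa = 223.64 kN/m


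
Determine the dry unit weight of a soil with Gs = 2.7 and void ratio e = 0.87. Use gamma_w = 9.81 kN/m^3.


Result: 14.164 kN/m^3

Derivation:
Using gamma_d = Gs * gamma_w / (1 + e)
gamma_d = 2.7 * 9.81 / (1 + 0.87)
gamma_d = 2.7 * 9.81 / 1.87
gamma_d = 14.164 kN/m^3


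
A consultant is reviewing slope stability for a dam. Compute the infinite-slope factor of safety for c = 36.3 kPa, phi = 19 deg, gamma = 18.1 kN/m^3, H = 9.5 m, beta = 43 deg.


Using Fs = c / (gamma*H*sin(beta)*cos(beta)) + tan(phi)/tan(beta)
Cohesion contribution = 36.3 / (18.1*9.5*sin(43)*cos(43))
Cohesion contribution = 0.423247
Friction contribution = tan(19)/tan(43) = 0.369246
Fs = 0.423247 + 0.369246
Fs = 0.792


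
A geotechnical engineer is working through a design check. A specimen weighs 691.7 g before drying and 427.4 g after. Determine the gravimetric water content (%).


Result: 61.84 %

Derivation:
Using w = (m_wet - m_dry) / m_dry * 100
m_wet - m_dry = 691.7 - 427.4 = 264.3 g
w = 264.3 / 427.4 * 100
w = 61.84 %


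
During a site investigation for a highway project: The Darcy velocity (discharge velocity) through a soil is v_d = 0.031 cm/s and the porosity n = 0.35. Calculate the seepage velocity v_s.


Result: 0.08857 cm/s

Derivation:
Using v_s = v_d / n
v_s = 0.031 / 0.35
v_s = 0.08857 cm/s


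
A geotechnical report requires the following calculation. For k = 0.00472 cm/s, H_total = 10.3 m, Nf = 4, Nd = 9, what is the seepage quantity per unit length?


Convert k to m/s for unit consistency with H:
k = 0.00472 cm/s = 0.00472 / 100 m/s = 4.72e-05 m/s
Using q = k * H * Nf / Nd
Nf / Nd = 4 / 9 = 0.4444
q = 4.72e-05 * 10.3 * 0.4444
q = 0.0002161 m^3/s per m


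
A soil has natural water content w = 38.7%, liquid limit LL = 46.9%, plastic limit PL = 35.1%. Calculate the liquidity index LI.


First compute the plasticity index:
PI = LL - PL = 46.9 - 35.1 = 11.8
Then compute the liquidity index:
LI = (w - PL) / PI
LI = (38.7 - 35.1) / 11.8
LI = 0.305


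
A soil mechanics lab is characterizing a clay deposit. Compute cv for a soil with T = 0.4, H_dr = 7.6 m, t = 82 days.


Result: 0.28176 m^2/day

Derivation:
Using cv = T * H_dr^2 / t
H_dr^2 = 7.6^2 = 57.76
cv = 0.4 * 57.76 / 82
cv = 0.28176 m^2/day


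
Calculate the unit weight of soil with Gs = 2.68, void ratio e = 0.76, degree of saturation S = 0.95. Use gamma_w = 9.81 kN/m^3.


Using gamma = gamma_w * (Gs + S*e) / (1 + e)
Numerator: Gs + S*e = 2.68 + 0.95*0.76 = 3.402
Denominator: 1 + e = 1 + 0.76 = 1.76
gamma = 9.81 * 3.402 / 1.76
gamma = 18.962 kN/m^3


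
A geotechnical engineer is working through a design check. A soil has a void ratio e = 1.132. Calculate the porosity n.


Using the relation n = e / (1 + e)
n = 1.132 / (1 + 1.132)
n = 1.132 / 2.132
n = 0.531


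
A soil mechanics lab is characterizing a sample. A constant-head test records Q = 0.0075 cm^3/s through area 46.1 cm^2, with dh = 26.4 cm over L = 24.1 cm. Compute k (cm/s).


Result: 0.000149 cm/s

Derivation:
Compute hydraulic gradient:
i = dh / L = 26.4 / 24.1 = 1.09544
Then apply Darcy's law:
k = Q / (A * i)
k = 0.0075 / (46.1 * 1.09544)
k = 0.0075 / 50.4996
k = 0.000149 cm/s


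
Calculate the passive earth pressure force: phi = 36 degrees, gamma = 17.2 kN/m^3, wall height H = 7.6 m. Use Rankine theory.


Result: 1913.35 kN/m

Derivation:
Compute passive earth pressure coefficient:
Kp = tan^2(45 + phi/2) = tan^2(63.0) = 3.85184
Compute passive force:
Pp = 0.5 * Kp * gamma * H^2
Pp = 0.5 * 3.85184 * 17.2 * 7.6^2
Pp = 1913.35 kN/m


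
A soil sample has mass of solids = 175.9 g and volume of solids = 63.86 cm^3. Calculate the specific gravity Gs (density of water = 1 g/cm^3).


Result: 2.754

Derivation:
Using Gs = m_s / (V_s * rho_w)
Since rho_w = 1 g/cm^3:
Gs = 175.9 / 63.86
Gs = 2.754


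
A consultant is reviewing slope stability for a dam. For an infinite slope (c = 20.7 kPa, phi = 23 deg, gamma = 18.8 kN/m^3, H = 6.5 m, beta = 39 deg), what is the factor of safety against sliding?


Using Fs = c / (gamma*H*sin(beta)*cos(beta)) + tan(phi)/tan(beta)
Cohesion contribution = 20.7 / (18.8*6.5*sin(39)*cos(39))
Cohesion contribution = 0.346358
Friction contribution = tan(23)/tan(39) = 0.524183
Fs = 0.346358 + 0.524183
Fs = 0.871


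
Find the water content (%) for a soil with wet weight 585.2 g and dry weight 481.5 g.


Result: 21.54 %

Derivation:
Using w = (m_wet - m_dry) / m_dry * 100
m_wet - m_dry = 585.2 - 481.5 = 103.7 g
w = 103.7 / 481.5 * 100
w = 21.54 %


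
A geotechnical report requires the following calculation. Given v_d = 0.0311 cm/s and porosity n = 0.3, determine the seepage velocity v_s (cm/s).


Using v_s = v_d / n
v_s = 0.0311 / 0.3
v_s = 0.10367 cm/s


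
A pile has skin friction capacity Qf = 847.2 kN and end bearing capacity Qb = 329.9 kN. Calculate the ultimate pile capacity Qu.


Result: 1177.1 kN

Derivation:
Using Qu = Qf + Qb
Qu = 847.2 + 329.9
Qu = 1177.1 kN


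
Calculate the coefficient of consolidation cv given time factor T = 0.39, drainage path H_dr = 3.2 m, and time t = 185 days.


Result: 0.02159 m^2/day

Derivation:
Using cv = T * H_dr^2 / t
H_dr^2 = 3.2^2 = 10.24
cv = 0.39 * 10.24 / 185
cv = 0.02159 m^2/day


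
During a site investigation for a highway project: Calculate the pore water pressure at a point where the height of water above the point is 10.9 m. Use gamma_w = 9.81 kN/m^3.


Result: 106.93 kPa

Derivation:
Using u = gamma_w * h_w
u = 9.81 * 10.9
u = 106.93 kPa


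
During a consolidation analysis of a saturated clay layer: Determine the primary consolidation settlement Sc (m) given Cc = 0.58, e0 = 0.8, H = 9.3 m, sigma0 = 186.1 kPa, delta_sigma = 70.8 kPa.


Using Sc = Cc * H / (1 + e0) * log10((sigma0 + delta_sigma) / sigma0)
Stress ratio = (186.1 + 70.8) / 186.1 = 1.38044
log10(1.38044) = 0.140018
Cc * H / (1 + e0) = 0.58 * 9.3 / (1 + 0.8) = 2.99667
Sc = 2.99667 * 0.140018
Sc = 0.4196 m


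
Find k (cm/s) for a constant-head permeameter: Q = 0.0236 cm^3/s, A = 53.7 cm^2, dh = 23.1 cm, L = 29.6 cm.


Result: 0.000563 cm/s

Derivation:
Compute hydraulic gradient:
i = dh / L = 23.1 / 29.6 = 0.780405
Then apply Darcy's law:
k = Q / (A * i)
k = 0.0236 / (53.7 * 0.780405)
k = 0.0236 / 41.9078
k = 0.000563 cm/s


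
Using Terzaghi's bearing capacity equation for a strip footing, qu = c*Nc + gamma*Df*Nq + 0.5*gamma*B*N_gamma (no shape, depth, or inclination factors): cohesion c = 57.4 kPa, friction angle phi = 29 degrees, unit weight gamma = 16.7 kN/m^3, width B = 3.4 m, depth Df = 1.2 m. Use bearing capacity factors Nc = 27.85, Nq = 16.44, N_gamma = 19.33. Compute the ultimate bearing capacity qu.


Compute qu = c*Nc + gamma*Df*Nq + 0.5*gamma*B*N_gamma
Term 1: 57.4 * 27.85 = 1598.59
Term 2: 16.7 * 1.2 * 16.44 = 329.4576
Term 3: 0.5 * 16.7 * 3.4 * 19.33 = 548.7787
qu = 1598.59 + 329.4576 + 548.7787
qu = 2476.83 kPa


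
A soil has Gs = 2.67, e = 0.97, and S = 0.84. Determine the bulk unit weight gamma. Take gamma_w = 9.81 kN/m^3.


Using gamma = gamma_w * (Gs + S*e) / (1 + e)
Numerator: Gs + S*e = 2.67 + 0.84*0.97 = 3.4848
Denominator: 1 + e = 1 + 0.97 = 1.97
gamma = 9.81 * 3.4848 / 1.97
gamma = 17.353 kN/m^3


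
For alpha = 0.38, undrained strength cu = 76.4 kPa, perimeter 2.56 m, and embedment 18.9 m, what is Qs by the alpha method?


Using Qs = alpha * cu * perimeter * L
Qs = 0.38 * 76.4 * 2.56 * 18.9
Qs = 1404.68 kN


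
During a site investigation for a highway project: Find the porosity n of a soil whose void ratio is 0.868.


Result: 0.4647

Derivation:
Using the relation n = e / (1 + e)
n = 0.868 / (1 + 0.868)
n = 0.868 / 1.868
n = 0.4647


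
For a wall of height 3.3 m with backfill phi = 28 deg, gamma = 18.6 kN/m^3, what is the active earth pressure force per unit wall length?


Compute active earth pressure coefficient:
Ka = tan^2(45 - phi/2) = tan^2(31.0) = 0.361033
Compute active force:
Pa = 0.5 * Ka * gamma * H^2
Pa = 0.5 * 0.361033 * 18.6 * 3.3^2
Pa = 36.56 kN/m


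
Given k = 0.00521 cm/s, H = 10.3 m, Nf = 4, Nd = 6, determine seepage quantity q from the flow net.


Convert k to m/s for unit consistency with H:
k = 0.00521 cm/s = 0.00521 / 100 m/s = 5.21e-05 m/s
Using q = k * H * Nf / Nd
Nf / Nd = 4 / 6 = 0.6667
q = 5.21e-05 * 10.3 * 0.6667
q = 0.0003578 m^3/s per m


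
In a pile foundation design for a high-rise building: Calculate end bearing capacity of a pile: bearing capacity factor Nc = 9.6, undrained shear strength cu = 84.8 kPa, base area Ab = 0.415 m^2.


Using Qb = Nc * cu * Ab
Qb = 9.6 * 84.8 * 0.415
Qb = 337.84 kN


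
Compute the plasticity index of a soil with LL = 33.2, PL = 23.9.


Using PI = LL - PL
PI = 33.2 - 23.9
PI = 9.3


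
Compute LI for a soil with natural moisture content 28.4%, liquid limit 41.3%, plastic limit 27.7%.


First compute the plasticity index:
PI = LL - PL = 41.3 - 27.7 = 13.6
Then compute the liquidity index:
LI = (w - PL) / PI
LI = (28.4 - 27.7) / 13.6
LI = 0.051


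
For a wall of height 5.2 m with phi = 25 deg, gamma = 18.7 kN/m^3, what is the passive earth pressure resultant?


Compute passive earth pressure coefficient:
Kp = tan^2(45 + phi/2) = tan^2(57.5) = 2.463913
Compute passive force:
Pp = 0.5 * Kp * gamma * H^2
Pp = 0.5 * 2.463913 * 18.7 * 5.2^2
Pp = 622.94 kN/m


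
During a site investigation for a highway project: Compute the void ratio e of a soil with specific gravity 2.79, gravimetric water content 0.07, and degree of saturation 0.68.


Using the relation e = Gs * w / S
e = 2.79 * 0.07 / 0.68
e = 0.2872


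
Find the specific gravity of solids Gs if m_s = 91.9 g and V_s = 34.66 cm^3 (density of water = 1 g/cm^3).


Using Gs = m_s / (V_s * rho_w)
Since rho_w = 1 g/cm^3:
Gs = 91.9 / 34.66
Gs = 2.651


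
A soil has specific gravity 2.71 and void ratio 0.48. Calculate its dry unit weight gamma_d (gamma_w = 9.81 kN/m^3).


Using gamma_d = Gs * gamma_w / (1 + e)
gamma_d = 2.71 * 9.81 / (1 + 0.48)
gamma_d = 2.71 * 9.81 / 1.48
gamma_d = 17.963 kN/m^3


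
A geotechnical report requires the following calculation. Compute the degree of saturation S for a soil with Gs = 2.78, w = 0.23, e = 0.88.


Result: 0.7266

Derivation:
Using S = Gs * w / e
S = 2.78 * 0.23 / 0.88
S = 0.7266


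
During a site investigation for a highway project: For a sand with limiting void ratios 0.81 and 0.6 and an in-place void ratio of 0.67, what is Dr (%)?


Using Dr = (e_max - e) / (e_max - e_min) * 100
e_max - e = 0.81 - 0.67 = 0.14
e_max - e_min = 0.81 - 0.6 = 0.21
Dr = 0.14 / 0.21 * 100
Dr = 66.67 %


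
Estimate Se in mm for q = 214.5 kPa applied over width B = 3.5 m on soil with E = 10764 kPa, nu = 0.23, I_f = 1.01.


Using Se = q * B * (1 - nu^2) * I_f / E
1 - nu^2 = 1 - 0.23^2 = 0.9471
Se = 214.5 * 3.5 * 0.9471 * 1.01 / 10764
Se = 0.066717 m
Convert to mm: Se = 0.066717 * 1000 = 66.717 mm


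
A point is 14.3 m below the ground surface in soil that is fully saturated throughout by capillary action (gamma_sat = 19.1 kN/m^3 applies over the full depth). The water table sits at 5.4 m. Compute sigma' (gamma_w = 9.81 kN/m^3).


Total stress = gamma_sat * depth
sigma = 19.1 * 14.3 = 273.13 kPa
Pore water pressure u = gamma_w * (depth - d_wt)
u = 9.81 * (14.3 - 5.4) = 87.309 kPa
Effective stress = sigma - u
sigma' = 273.13 - 87.309 = 185.82 kPa


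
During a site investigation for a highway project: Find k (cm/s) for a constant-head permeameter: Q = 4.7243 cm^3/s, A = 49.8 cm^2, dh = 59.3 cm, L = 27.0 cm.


Compute hydraulic gradient:
i = dh / L = 59.3 / 27.0 = 2.1963
Then apply Darcy's law:
k = Q / (A * i)
k = 4.7243 / (49.8 * 2.1963)
k = 4.7243 / 109.376
k = 0.043193 cm/s


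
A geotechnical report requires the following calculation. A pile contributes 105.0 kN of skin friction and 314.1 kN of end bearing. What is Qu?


Using Qu = Qf + Qb
Qu = 105.0 + 314.1
Qu = 419.1 kN


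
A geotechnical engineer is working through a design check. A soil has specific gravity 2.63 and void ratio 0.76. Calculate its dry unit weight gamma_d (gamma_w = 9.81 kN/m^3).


Using gamma_d = Gs * gamma_w / (1 + e)
gamma_d = 2.63 * 9.81 / (1 + 0.76)
gamma_d = 2.63 * 9.81 / 1.76
gamma_d = 14.659 kN/m^3


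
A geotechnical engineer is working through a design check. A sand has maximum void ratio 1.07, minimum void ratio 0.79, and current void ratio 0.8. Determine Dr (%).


Result: 96.43 %

Derivation:
Using Dr = (e_max - e) / (e_max - e_min) * 100
e_max - e = 1.07 - 0.8 = 0.27
e_max - e_min = 1.07 - 0.79 = 0.28
Dr = 0.27 / 0.28 * 100
Dr = 96.43 %


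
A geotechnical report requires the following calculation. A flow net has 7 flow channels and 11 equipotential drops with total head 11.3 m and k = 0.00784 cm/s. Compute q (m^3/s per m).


Convert k to m/s for unit consistency with H:
k = 0.00784 cm/s = 0.00784 / 100 m/s = 7.84e-05 m/s
Using q = k * H * Nf / Nd
Nf / Nd = 7 / 11 = 0.6364
q = 7.84e-05 * 11.3 * 0.6364
q = 0.0005638 m^3/s per m


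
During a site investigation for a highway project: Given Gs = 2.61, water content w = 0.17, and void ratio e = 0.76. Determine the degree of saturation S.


Result: 0.5838

Derivation:
Using S = Gs * w / e
S = 2.61 * 0.17 / 0.76
S = 0.5838


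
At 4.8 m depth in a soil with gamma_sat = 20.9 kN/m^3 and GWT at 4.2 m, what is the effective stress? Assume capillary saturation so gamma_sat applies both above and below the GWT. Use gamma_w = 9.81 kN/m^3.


Result: 94.43 kPa

Derivation:
Total stress = gamma_sat * depth
sigma = 20.9 * 4.8 = 100.32 kPa
Pore water pressure u = gamma_w * (depth - d_wt)
u = 9.81 * (4.8 - 4.2) = 5.886 kPa
Effective stress = sigma - u
sigma' = 100.32 - 5.886 = 94.43 kPa


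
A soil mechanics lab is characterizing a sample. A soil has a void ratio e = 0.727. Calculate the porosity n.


Result: 0.421

Derivation:
Using the relation n = e / (1 + e)
n = 0.727 / (1 + 0.727)
n = 0.727 / 1.727
n = 0.421


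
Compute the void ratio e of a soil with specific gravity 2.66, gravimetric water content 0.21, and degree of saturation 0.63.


Using the relation e = Gs * w / S
e = 2.66 * 0.21 / 0.63
e = 0.8867


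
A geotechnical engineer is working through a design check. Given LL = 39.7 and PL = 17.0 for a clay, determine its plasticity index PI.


Using PI = LL - PL
PI = 39.7 - 17.0
PI = 22.7


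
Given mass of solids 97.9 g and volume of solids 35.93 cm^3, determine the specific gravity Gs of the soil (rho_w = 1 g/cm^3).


Using Gs = m_s / (V_s * rho_w)
Since rho_w = 1 g/cm^3:
Gs = 97.9 / 35.93
Gs = 2.725


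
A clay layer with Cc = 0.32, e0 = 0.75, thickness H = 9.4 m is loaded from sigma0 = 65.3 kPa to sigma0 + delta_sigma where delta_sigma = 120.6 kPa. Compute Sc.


Result: 0.781 m

Derivation:
Using Sc = Cc * H / (1 + e0) * log10((sigma0 + delta_sigma) / sigma0)
Stress ratio = (65.3 + 120.6) / 65.3 = 2.84686
log10(2.84686) = 0.454366
Cc * H / (1 + e0) = 0.32 * 9.4 / (1 + 0.75) = 1.71886
Sc = 1.71886 * 0.454366
Sc = 0.781 m


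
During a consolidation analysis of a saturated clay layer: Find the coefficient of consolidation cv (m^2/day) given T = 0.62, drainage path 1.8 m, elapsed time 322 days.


Using cv = T * H_dr^2 / t
H_dr^2 = 1.8^2 = 3.24
cv = 0.62 * 3.24 / 322
cv = 0.00624 m^2/day


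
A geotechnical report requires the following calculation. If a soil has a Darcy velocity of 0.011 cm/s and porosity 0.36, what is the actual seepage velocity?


Using v_s = v_d / n
v_s = 0.011 / 0.36
v_s = 0.03056 cm/s


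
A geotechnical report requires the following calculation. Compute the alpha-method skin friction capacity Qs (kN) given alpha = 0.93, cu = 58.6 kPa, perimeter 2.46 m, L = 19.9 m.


Result: 2667.9 kN

Derivation:
Using Qs = alpha * cu * perimeter * L
Qs = 0.93 * 58.6 * 2.46 * 19.9
Qs = 2667.9 kN


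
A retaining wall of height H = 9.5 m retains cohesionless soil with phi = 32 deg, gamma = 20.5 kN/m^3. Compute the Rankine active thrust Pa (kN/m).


Result: 284.23 kN/m

Derivation:
Compute active earth pressure coefficient:
Ka = tan^2(45 - phi/2) = tan^2(29.0) = 0.307259
Compute active force:
Pa = 0.5 * Ka * gamma * H^2
Pa = 0.5 * 0.307259 * 20.5 * 9.5^2
Pa = 284.23 kN/m


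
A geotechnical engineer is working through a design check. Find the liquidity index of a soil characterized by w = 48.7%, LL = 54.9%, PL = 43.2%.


First compute the plasticity index:
PI = LL - PL = 54.9 - 43.2 = 11.7
Then compute the liquidity index:
LI = (w - PL) / PI
LI = (48.7 - 43.2) / 11.7
LI = 0.47


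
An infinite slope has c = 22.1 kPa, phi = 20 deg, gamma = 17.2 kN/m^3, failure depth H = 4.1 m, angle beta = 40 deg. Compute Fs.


Using Fs = c / (gamma*H*sin(beta)*cos(beta)) + tan(phi)/tan(beta)
Cohesion contribution = 22.1 / (17.2*4.1*sin(40)*cos(40))
Cohesion contribution = 0.636442
Friction contribution = tan(20)/tan(40) = 0.433763
Fs = 0.636442 + 0.433763
Fs = 1.07


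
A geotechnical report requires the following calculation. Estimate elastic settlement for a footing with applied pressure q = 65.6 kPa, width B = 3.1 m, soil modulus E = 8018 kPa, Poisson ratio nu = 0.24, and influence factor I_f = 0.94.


Result: 22.468 mm

Derivation:
Using Se = q * B * (1 - nu^2) * I_f / E
1 - nu^2 = 1 - 0.24^2 = 0.9424
Se = 65.6 * 3.1 * 0.9424 * 0.94 / 8018
Se = 0.022468 m
Convert to mm: Se = 0.022468 * 1000 = 22.468 mm


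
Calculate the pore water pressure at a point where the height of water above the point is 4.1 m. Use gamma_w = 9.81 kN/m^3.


Using u = gamma_w * h_w
u = 9.81 * 4.1
u = 40.22 kPa


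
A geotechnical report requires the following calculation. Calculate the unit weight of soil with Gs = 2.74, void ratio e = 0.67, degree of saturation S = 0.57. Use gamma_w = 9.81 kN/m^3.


Result: 18.339 kN/m^3

Derivation:
Using gamma = gamma_w * (Gs + S*e) / (1 + e)
Numerator: Gs + S*e = 2.74 + 0.57*0.67 = 3.1219
Denominator: 1 + e = 1 + 0.67 = 1.67
gamma = 9.81 * 3.1219 / 1.67
gamma = 18.339 kN/m^3


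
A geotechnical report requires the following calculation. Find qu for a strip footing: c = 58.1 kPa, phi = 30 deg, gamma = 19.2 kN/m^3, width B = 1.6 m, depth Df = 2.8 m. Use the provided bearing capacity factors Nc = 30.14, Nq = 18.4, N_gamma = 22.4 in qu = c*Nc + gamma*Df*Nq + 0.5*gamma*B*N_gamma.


Compute qu = c*Nc + gamma*Df*Nq + 0.5*gamma*B*N_gamma
Term 1: 58.1 * 30.14 = 1751.134
Term 2: 19.2 * 2.8 * 18.4 = 989.184
Term 3: 0.5 * 19.2 * 1.6 * 22.4 = 344.064
qu = 1751.134 + 989.184 + 344.064
qu = 3084.38 kPa


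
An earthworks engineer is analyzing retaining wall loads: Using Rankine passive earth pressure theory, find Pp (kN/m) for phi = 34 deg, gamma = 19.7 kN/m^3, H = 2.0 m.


Compute passive earth pressure coefficient:
Kp = tan^2(45 + phi/2) = tan^2(62.0) = 3.537132
Compute passive force:
Pp = 0.5 * Kp * gamma * H^2
Pp = 0.5 * 3.537132 * 19.7 * 2.0^2
Pp = 139.36 kN/m


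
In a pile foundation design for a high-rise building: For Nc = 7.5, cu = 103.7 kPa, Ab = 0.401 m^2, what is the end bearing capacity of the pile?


Using Qb = Nc * cu * Ab
Qb = 7.5 * 103.7 * 0.401
Qb = 311.88 kN


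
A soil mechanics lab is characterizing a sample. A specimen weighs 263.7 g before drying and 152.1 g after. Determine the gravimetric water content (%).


Using w = (m_wet - m_dry) / m_dry * 100
m_wet - m_dry = 263.7 - 152.1 = 111.6 g
w = 111.6 / 152.1 * 100
w = 73.37 %


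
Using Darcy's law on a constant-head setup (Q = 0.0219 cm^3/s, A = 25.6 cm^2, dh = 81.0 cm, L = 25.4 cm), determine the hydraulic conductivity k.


Compute hydraulic gradient:
i = dh / L = 81.0 / 25.4 = 3.18898
Then apply Darcy's law:
k = Q / (A * i)
k = 0.0219 / (25.6 * 3.18898)
k = 0.0219 / 81.6378
k = 0.000268 cm/s


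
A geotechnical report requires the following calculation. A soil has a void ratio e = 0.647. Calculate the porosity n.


Using the relation n = e / (1 + e)
n = 0.647 / (1 + 0.647)
n = 0.647 / 1.647
n = 0.3928


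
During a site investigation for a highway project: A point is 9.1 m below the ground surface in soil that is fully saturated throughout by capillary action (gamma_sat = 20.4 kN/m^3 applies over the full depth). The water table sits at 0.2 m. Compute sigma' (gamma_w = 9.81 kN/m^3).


Total stress = gamma_sat * depth
sigma = 20.4 * 9.1 = 185.64 kPa
Pore water pressure u = gamma_w * (depth - d_wt)
u = 9.81 * (9.1 - 0.2) = 87.309 kPa
Effective stress = sigma - u
sigma' = 185.64 - 87.309 = 98.33 kPa


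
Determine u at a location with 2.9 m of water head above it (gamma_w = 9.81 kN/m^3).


Result: 28.45 kPa

Derivation:
Using u = gamma_w * h_w
u = 9.81 * 2.9
u = 28.45 kPa


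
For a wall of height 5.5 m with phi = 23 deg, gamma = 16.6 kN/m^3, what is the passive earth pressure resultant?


Compute passive earth pressure coefficient:
Kp = tan^2(45 + phi/2) = tan^2(56.5) = 2.282623
Compute passive force:
Pp = 0.5 * Kp * gamma * H^2
Pp = 0.5 * 2.282623 * 16.6 * 5.5^2
Pp = 573.11 kN/m


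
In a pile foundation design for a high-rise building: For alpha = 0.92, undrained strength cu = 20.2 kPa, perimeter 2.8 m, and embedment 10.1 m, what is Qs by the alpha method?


Result: 525.56 kN

Derivation:
Using Qs = alpha * cu * perimeter * L
Qs = 0.92 * 20.2 * 2.8 * 10.1
Qs = 525.56 kN


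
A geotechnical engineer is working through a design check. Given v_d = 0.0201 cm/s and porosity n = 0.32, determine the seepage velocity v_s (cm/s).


Using v_s = v_d / n
v_s = 0.0201 / 0.32
v_s = 0.06281 cm/s


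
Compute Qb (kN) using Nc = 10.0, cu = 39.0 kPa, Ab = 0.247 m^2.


Using Qb = Nc * cu * Ab
Qb = 10.0 * 39.0 * 0.247
Qb = 96.33 kN


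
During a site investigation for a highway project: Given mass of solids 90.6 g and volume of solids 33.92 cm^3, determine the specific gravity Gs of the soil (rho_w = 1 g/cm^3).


Using Gs = m_s / (V_s * rho_w)
Since rho_w = 1 g/cm^3:
Gs = 90.6 / 33.92
Gs = 2.671


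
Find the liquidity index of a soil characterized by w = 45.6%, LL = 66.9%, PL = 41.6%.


Result: 0.158

Derivation:
First compute the plasticity index:
PI = LL - PL = 66.9 - 41.6 = 25.3
Then compute the liquidity index:
LI = (w - PL) / PI
LI = (45.6 - 41.6) / 25.3
LI = 0.158


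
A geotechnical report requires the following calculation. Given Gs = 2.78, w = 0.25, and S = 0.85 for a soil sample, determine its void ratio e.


Result: 0.8176

Derivation:
Using the relation e = Gs * w / S
e = 2.78 * 0.25 / 0.85
e = 0.8176


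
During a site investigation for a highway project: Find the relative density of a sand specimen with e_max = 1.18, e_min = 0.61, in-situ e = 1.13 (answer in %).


Using Dr = (e_max - e) / (e_max - e_min) * 100
e_max - e = 1.18 - 1.13 = 0.05
e_max - e_min = 1.18 - 0.61 = 0.57
Dr = 0.05 / 0.57 * 100
Dr = 8.77 %


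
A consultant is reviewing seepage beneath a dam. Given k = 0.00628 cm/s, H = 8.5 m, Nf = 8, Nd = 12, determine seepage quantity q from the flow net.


Result: 0.0003559 m^3/s per m

Derivation:
Convert k to m/s for unit consistency with H:
k = 0.00628 cm/s = 0.00628 / 100 m/s = 6.28e-05 m/s
Using q = k * H * Nf / Nd
Nf / Nd = 8 / 12 = 0.6667
q = 6.28e-05 * 8.5 * 0.6667
q = 0.0003559 m^3/s per m


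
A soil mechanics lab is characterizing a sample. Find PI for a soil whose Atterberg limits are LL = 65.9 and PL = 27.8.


Result: 38.1

Derivation:
Using PI = LL - PL
PI = 65.9 - 27.8
PI = 38.1


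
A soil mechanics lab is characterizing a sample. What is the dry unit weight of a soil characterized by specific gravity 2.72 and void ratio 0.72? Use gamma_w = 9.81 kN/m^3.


Using gamma_d = Gs * gamma_w / (1 + e)
gamma_d = 2.72 * 9.81 / (1 + 0.72)
gamma_d = 2.72 * 9.81 / 1.72
gamma_d = 15.513 kN/m^3


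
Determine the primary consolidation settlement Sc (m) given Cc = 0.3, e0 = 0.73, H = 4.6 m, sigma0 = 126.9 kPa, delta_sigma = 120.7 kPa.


Result: 0.2316 m

Derivation:
Using Sc = Cc * H / (1 + e0) * log10((sigma0 + delta_sigma) / sigma0)
Stress ratio = (126.9 + 120.7) / 126.9 = 1.95114
log10(1.95114) = 0.290289
Cc * H / (1 + e0) = 0.3 * 4.6 / (1 + 0.73) = 0.797688
Sc = 0.797688 * 0.290289
Sc = 0.2316 m


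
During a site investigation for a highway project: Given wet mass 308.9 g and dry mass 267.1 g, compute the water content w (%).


Using w = (m_wet - m_dry) / m_dry * 100
m_wet - m_dry = 308.9 - 267.1 = 41.8 g
w = 41.8 / 267.1 * 100
w = 15.65 %


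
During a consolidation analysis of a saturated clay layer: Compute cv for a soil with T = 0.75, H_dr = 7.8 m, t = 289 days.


Using cv = T * H_dr^2 / t
H_dr^2 = 7.8^2 = 60.84
cv = 0.75 * 60.84 / 289
cv = 0.15789 m^2/day


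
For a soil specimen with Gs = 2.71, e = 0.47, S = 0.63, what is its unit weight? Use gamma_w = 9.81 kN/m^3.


Result: 20.061 kN/m^3

Derivation:
Using gamma = gamma_w * (Gs + S*e) / (1 + e)
Numerator: Gs + S*e = 2.71 + 0.63*0.47 = 3.0061
Denominator: 1 + e = 1 + 0.47 = 1.47
gamma = 9.81 * 3.0061 / 1.47
gamma = 20.061 kN/m^3


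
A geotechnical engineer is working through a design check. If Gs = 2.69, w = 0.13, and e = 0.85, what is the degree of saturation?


Using S = Gs * w / e
S = 2.69 * 0.13 / 0.85
S = 0.4114


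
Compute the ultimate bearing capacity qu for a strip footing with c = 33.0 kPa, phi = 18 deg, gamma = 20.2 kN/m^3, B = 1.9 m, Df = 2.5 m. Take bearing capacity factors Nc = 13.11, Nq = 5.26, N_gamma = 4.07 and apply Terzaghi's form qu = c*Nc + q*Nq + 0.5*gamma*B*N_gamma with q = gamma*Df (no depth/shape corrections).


Compute qu = c*Nc + gamma*Df*Nq + 0.5*gamma*B*N_gamma
Term 1: 33.0 * 13.11 = 432.63
Term 2: 20.2 * 2.5 * 5.26 = 265.63
Term 3: 0.5 * 20.2 * 1.9 * 4.07 = 78.1033
qu = 432.63 + 265.63 + 78.1033
qu = 776.36 kPa


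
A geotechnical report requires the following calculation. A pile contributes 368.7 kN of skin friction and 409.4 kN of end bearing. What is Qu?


Using Qu = Qf + Qb
Qu = 368.7 + 409.4
Qu = 778.1 kN


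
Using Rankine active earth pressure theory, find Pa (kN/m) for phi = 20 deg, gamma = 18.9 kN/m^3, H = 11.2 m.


Result: 581.19 kN/m

Derivation:
Compute active earth pressure coefficient:
Ka = tan^2(45 - phi/2) = tan^2(35.0) = 0.490291
Compute active force:
Pa = 0.5 * Ka * gamma * H^2
Pa = 0.5 * 0.490291 * 18.9 * 11.2^2
Pa = 581.19 kN/m


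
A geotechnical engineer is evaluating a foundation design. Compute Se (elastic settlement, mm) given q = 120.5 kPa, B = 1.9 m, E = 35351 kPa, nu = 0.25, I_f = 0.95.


Using Se = q * B * (1 - nu^2) * I_f / E
1 - nu^2 = 1 - 0.25^2 = 0.9375
Se = 120.5 * 1.9 * 0.9375 * 0.95 / 35351
Se = 0.005768 m
Convert to mm: Se = 0.005768 * 1000 = 5.768 mm


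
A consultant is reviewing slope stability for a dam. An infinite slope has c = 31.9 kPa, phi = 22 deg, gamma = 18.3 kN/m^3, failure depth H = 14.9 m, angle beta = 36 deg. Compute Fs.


Using Fs = c / (gamma*H*sin(beta)*cos(beta)) + tan(phi)/tan(beta)
Cohesion contribution = 31.9 / (18.3*14.9*sin(36)*cos(36))
Cohesion contribution = 0.246024
Friction contribution = tan(22)/tan(36) = 0.556094
Fs = 0.246024 + 0.556094
Fs = 0.802


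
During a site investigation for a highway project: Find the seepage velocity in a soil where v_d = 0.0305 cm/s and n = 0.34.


Using v_s = v_d / n
v_s = 0.0305 / 0.34
v_s = 0.08971 cm/s


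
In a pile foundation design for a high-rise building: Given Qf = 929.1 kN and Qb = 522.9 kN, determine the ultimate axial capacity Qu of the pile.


Using Qu = Qf + Qb
Qu = 929.1 + 522.9
Qu = 1452.0 kN


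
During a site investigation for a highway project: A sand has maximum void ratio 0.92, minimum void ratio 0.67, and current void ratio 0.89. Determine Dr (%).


Using Dr = (e_max - e) / (e_max - e_min) * 100
e_max - e = 0.92 - 0.89 = 0.03
e_max - e_min = 0.92 - 0.67 = 0.25
Dr = 0.03 / 0.25 * 100
Dr = 12.0 %


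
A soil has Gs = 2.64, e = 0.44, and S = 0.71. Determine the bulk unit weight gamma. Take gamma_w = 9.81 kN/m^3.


Using gamma = gamma_w * (Gs + S*e) / (1 + e)
Numerator: Gs + S*e = 2.64 + 0.71*0.44 = 2.9524
Denominator: 1 + e = 1 + 0.44 = 1.44
gamma = 9.81 * 2.9524 / 1.44
gamma = 20.113 kN/m^3


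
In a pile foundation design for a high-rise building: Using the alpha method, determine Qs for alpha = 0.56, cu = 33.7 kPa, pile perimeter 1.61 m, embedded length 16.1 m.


Result: 489.18 kN

Derivation:
Using Qs = alpha * cu * perimeter * L
Qs = 0.56 * 33.7 * 1.61 * 16.1
Qs = 489.18 kN


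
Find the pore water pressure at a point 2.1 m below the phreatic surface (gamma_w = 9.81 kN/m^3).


Using u = gamma_w * h_w
u = 9.81 * 2.1
u = 20.6 kPa


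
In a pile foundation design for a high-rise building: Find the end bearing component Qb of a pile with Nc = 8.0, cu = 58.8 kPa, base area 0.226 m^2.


Using Qb = Nc * cu * Ab
Qb = 8.0 * 58.8 * 0.226
Qb = 106.31 kN


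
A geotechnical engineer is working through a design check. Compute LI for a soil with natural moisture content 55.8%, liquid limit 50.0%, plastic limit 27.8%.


Result: 1.261

Derivation:
First compute the plasticity index:
PI = LL - PL = 50.0 - 27.8 = 22.2
Then compute the liquidity index:
LI = (w - PL) / PI
LI = (55.8 - 27.8) / 22.2
LI = 1.261


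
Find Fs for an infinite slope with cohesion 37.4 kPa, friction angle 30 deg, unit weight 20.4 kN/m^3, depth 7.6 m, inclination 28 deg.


Using Fs = c / (gamma*H*sin(beta)*cos(beta)) + tan(phi)/tan(beta)
Cohesion contribution = 37.4 / (20.4*7.6*sin(28)*cos(28))
Cohesion contribution = 0.581947
Friction contribution = tan(30)/tan(28) = 1.08584
Fs = 0.581947 + 1.08584
Fs = 1.668


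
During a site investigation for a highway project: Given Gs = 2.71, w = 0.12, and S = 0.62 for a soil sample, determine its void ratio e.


Result: 0.5245

Derivation:
Using the relation e = Gs * w / S
e = 2.71 * 0.12 / 0.62
e = 0.5245


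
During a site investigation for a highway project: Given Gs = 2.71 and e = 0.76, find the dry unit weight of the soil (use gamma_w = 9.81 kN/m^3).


Using gamma_d = Gs * gamma_w / (1 + e)
gamma_d = 2.71 * 9.81 / (1 + 0.76)
gamma_d = 2.71 * 9.81 / 1.76
gamma_d = 15.105 kN/m^3


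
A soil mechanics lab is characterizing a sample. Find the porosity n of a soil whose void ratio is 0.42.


Using the relation n = e / (1 + e)
n = 0.42 / (1 + 0.42)
n = 0.42 / 1.42
n = 0.2958


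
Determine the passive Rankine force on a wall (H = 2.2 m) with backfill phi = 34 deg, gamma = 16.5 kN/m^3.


Compute passive earth pressure coefficient:
Kp = tan^2(45 + phi/2) = tan^2(62.0) = 3.537132
Compute passive force:
Pp = 0.5 * Kp * gamma * H^2
Pp = 0.5 * 3.537132 * 16.5 * 2.2^2
Pp = 141.24 kN/m


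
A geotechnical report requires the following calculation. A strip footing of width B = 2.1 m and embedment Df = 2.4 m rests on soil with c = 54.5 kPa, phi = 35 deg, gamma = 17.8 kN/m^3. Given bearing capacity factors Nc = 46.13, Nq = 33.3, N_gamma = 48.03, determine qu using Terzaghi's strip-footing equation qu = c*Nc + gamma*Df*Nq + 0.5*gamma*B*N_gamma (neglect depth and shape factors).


Result: 4834.34 kPa

Derivation:
Compute qu = c*Nc + gamma*Df*Nq + 0.5*gamma*B*N_gamma
Term 1: 54.5 * 46.13 = 2514.085
Term 2: 17.8 * 2.4 * 33.3 = 1422.576
Term 3: 0.5 * 17.8 * 2.1 * 48.03 = 897.6807
qu = 2514.085 + 1422.576 + 897.6807
qu = 4834.34 kPa


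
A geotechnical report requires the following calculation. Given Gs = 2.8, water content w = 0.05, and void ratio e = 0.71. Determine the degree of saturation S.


Result: 0.1972

Derivation:
Using S = Gs * w / e
S = 2.8 * 0.05 / 0.71
S = 0.1972


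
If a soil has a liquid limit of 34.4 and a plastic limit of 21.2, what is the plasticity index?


Result: 13.2

Derivation:
Using PI = LL - PL
PI = 34.4 - 21.2
PI = 13.2


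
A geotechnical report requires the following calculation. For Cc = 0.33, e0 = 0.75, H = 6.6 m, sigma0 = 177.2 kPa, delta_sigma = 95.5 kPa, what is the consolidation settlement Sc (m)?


Using Sc = Cc * H / (1 + e0) * log10((sigma0 + delta_sigma) / sigma0)
Stress ratio = (177.2 + 95.5) / 177.2 = 1.53894
log10(1.53894) = 0.187221
Cc * H / (1 + e0) = 0.33 * 6.6 / (1 + 0.75) = 1.24457
Sc = 1.24457 * 0.187221
Sc = 0.233 m


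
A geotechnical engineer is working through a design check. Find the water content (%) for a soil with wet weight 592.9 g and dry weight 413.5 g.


Result: 43.39 %

Derivation:
Using w = (m_wet - m_dry) / m_dry * 100
m_wet - m_dry = 592.9 - 413.5 = 179.4 g
w = 179.4 / 413.5 * 100
w = 43.39 %


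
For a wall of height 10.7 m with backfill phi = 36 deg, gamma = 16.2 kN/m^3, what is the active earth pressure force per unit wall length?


Result: 240.76 kN/m

Derivation:
Compute active earth pressure coefficient:
Ka = tan^2(45 - phi/2) = tan^2(27.0) = 0.259616
Compute active force:
Pa = 0.5 * Ka * gamma * H^2
Pa = 0.5 * 0.259616 * 16.2 * 10.7^2
Pa = 240.76 kN/m


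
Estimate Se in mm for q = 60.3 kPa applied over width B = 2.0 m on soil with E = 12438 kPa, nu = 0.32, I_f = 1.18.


Result: 10.27 mm

Derivation:
Using Se = q * B * (1 - nu^2) * I_f / E
1 - nu^2 = 1 - 0.32^2 = 0.8976
Se = 60.3 * 2.0 * 0.8976 * 1.18 / 12438
Se = 0.010270 m
Convert to mm: Se = 0.010270 * 1000 = 10.27 mm


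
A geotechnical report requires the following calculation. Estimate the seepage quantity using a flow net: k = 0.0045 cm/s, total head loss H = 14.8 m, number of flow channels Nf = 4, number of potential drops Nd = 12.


Result: 0.000222 m^3/s per m

Derivation:
Convert k to m/s for unit consistency with H:
k = 0.0045 cm/s = 0.0045 / 100 m/s = 4.5e-05 m/s
Using q = k * H * Nf / Nd
Nf / Nd = 4 / 12 = 0.3333
q = 4.5e-05 * 14.8 * 0.3333
q = 0.000222 m^3/s per m


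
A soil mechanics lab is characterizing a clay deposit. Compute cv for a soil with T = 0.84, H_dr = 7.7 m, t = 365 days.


Result: 0.13645 m^2/day

Derivation:
Using cv = T * H_dr^2 / t
H_dr^2 = 7.7^2 = 59.29
cv = 0.84 * 59.29 / 365
cv = 0.13645 m^2/day


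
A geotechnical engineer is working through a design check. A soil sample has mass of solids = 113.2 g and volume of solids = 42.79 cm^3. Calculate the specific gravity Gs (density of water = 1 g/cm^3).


Result: 2.645

Derivation:
Using Gs = m_s / (V_s * rho_w)
Since rho_w = 1 g/cm^3:
Gs = 113.2 / 42.79
Gs = 2.645


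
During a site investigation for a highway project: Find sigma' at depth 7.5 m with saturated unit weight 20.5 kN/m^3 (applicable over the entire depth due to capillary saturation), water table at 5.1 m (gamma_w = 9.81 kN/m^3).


Total stress = gamma_sat * depth
sigma = 20.5 * 7.5 = 153.75 kPa
Pore water pressure u = gamma_w * (depth - d_wt)
u = 9.81 * (7.5 - 5.1) = 23.544 kPa
Effective stress = sigma - u
sigma' = 153.75 - 23.544 = 130.21 kPa


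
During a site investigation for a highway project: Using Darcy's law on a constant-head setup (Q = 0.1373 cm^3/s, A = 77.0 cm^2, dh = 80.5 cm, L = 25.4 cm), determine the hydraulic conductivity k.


Compute hydraulic gradient:
i = dh / L = 80.5 / 25.4 = 3.16929
Then apply Darcy's law:
k = Q / (A * i)
k = 0.1373 / (77.0 * 3.16929)
k = 0.1373 / 244.035
k = 0.000563 cm/s


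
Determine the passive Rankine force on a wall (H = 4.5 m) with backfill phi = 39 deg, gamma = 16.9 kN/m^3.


Compute passive earth pressure coefficient:
Kp = tan^2(45 + phi/2) = tan^2(64.5) = 4.395495
Compute passive force:
Pp = 0.5 * Kp * gamma * H^2
Pp = 0.5 * 4.395495 * 16.9 * 4.5^2
Pp = 752.12 kN/m


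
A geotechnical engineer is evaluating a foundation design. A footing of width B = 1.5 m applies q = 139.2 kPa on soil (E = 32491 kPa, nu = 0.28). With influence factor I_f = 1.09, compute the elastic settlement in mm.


Using Se = q * B * (1 - nu^2) * I_f / E
1 - nu^2 = 1 - 0.28^2 = 0.9216
Se = 139.2 * 1.5 * 0.9216 * 1.09 / 32491
Se = 0.006456 m
Convert to mm: Se = 0.006456 * 1000 = 6.456 mm


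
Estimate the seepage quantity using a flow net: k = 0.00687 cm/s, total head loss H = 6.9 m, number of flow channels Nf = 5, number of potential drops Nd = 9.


Convert k to m/s for unit consistency with H:
k = 0.00687 cm/s = 0.00687 / 100 m/s = 6.87e-05 m/s
Using q = k * H * Nf / Nd
Nf / Nd = 5 / 9 = 0.5556
q = 6.87e-05 * 6.9 * 0.5556
q = 0.0002634 m^3/s per m


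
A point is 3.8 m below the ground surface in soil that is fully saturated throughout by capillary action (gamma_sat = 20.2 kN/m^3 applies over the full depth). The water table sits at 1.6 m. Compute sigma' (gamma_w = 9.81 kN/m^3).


Total stress = gamma_sat * depth
sigma = 20.2 * 3.8 = 76.76 kPa
Pore water pressure u = gamma_w * (depth - d_wt)
u = 9.81 * (3.8 - 1.6) = 21.582 kPa
Effective stress = sigma - u
sigma' = 76.76 - 21.582 = 55.18 kPa


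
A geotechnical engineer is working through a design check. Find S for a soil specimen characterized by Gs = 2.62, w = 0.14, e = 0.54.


Using S = Gs * w / e
S = 2.62 * 0.14 / 0.54
S = 0.6793


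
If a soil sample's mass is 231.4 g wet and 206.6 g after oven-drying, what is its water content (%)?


Result: 12.0 %

Derivation:
Using w = (m_wet - m_dry) / m_dry * 100
m_wet - m_dry = 231.4 - 206.6 = 24.8 g
w = 24.8 / 206.6 * 100
w = 12.0 %


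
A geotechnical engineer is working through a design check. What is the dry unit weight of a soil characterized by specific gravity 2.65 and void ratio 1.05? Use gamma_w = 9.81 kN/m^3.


Using gamma_d = Gs * gamma_w / (1 + e)
gamma_d = 2.65 * 9.81 / (1 + 1.05)
gamma_d = 2.65 * 9.81 / 2.05
gamma_d = 12.681 kN/m^3


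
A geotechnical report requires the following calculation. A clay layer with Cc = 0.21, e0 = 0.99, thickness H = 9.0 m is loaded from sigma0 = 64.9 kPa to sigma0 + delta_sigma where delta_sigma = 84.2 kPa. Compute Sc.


Result: 0.3431 m

Derivation:
Using Sc = Cc * H / (1 + e0) * log10((sigma0 + delta_sigma) / sigma0)
Stress ratio = (64.9 + 84.2) / 64.9 = 2.29738
log10(2.29738) = 0.361233
Cc * H / (1 + e0) = 0.21 * 9.0 / (1 + 0.99) = 0.949749
Sc = 0.949749 * 0.361233
Sc = 0.3431 m
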